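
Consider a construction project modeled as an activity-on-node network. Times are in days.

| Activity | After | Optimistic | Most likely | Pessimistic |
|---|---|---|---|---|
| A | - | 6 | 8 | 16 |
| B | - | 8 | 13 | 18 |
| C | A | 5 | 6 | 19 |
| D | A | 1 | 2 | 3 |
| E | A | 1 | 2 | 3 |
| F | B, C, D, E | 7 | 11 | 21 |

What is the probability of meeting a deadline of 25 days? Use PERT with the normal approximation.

te_A = (6 + 4·8 + 16)/6 = 54/6 = 9; σ²_A = ((16−6)/6)² = 2.778
te_B = (8 + 4·13 + 18)/6 = 78/6 = 13; σ²_B = ((18−8)/6)² = 2.778
te_C = (5 + 4·6 + 19)/6 = 48/6 = 8; σ²_C = ((19−5)/6)² = 5.444
te_D = (1 + 4·2 + 3)/6 = 12/6 = 2; σ²_D = ((3−1)/6)² = 0.111
te_E = (1 + 4·2 + 3)/6 = 12/6 = 2; σ²_E = ((3−1)/6)² = 0.111
te_F = (7 + 4·11 + 21)/6 = 72/6 = 12; σ²_F = ((21−7)/6)² = 5.444

Forward pass:
ES_A = 0; EF_A = 9
ES_B = 0; EF_B = 13
ES_C = 9; EF_C = 9+8 = 17
ES_D = 9; EF_D = 9+2 = 11
ES_E = 9; EF_E = 9+2 = 11
ES_F = max(EF_B=13, EF_C=17, EF_D=11, EF_E=11) = 17; EF_F = 17+12 = 29
Expected project duration μ = 29 days. Critical path: A → C → F.

Variance along critical path = 2.778 + 5.444 + 5.444 = 13.667; σ = √13.667 = 3.697 days.
Z = (25 − 29) / 3.697 = -1.082
P(T ≤ 25) = Φ(-1.082) ≈ 0.140

0.140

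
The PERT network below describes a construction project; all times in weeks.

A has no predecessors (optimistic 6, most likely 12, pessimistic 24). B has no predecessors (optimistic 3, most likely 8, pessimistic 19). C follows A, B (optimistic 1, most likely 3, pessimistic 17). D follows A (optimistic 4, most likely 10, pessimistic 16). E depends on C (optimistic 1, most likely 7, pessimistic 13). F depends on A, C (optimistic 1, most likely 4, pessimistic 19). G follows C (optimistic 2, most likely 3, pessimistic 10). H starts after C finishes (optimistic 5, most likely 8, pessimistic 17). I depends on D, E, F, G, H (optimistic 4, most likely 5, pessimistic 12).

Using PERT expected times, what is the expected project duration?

te_A = (6 + 4·12 + 24)/6 = 78/6 = 13
te_B = (3 + 4·8 + 19)/6 = 54/6 = 9
te_C = (1 + 4·3 + 17)/6 = 30/6 = 5
te_D = (4 + 4·10 + 16)/6 = 60/6 = 10
te_E = (1 + 4·7 + 13)/6 = 42/6 = 7
te_F = (1 + 4·4 + 19)/6 = 36/6 = 6
te_G = (2 + 4·3 + 10)/6 = 24/6 = 4
te_H = (5 + 4·8 + 17)/6 = 54/6 = 9
te_I = (4 + 4·5 + 12)/6 = 36/6 = 6

Forward pass:
ES_A = 0; EF_A = 13
ES_B = 0; EF_B = 9
ES_C = max(EF_A=13, EF_B=9) = 13; EF_C = 13+5 = 18
ES_D = 13; EF_D = 13+10 = 23
ES_E = 18; EF_E = 18+7 = 25
ES_F = max(EF_A=13, EF_C=18) = 18; EF_F = 18+6 = 24
ES_G = 18; EF_G = 18+4 = 22
ES_H = 18; EF_H = 18+9 = 27
ES_I = max(EF_D=23, EF_E=25, EF_F=24, EF_G=22, EF_H=27) = 27; EF_I = 27+6 = 33
Expected project duration μ = 33 weeks. Critical path: A → C → H → I.

33 weeks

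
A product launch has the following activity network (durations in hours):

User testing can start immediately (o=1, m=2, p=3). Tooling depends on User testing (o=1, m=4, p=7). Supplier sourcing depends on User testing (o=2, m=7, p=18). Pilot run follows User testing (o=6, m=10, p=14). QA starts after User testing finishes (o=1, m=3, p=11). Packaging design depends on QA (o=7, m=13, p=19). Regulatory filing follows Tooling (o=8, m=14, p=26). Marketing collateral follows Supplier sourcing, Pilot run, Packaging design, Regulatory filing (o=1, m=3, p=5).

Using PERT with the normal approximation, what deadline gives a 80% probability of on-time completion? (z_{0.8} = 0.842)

te_User testing = (1 + 4·2 + 3)/6 = 12/6 = 2; σ²_User testing = ((3−1)/6)² = 0.111
te_Tooling = (1 + 4·4 + 7)/6 = 24/6 = 4; σ²_Tooling = ((7−1)/6)² = 1.000
te_Supplier sourcing = (2 + 4·7 + 18)/6 = 48/6 = 8; σ²_Supplier sourcing = ((18−2)/6)² = 7.111
te_Pilot run = (6 + 4·10 + 14)/6 = 60/6 = 10; σ²_Pilot run = ((14−6)/6)² = 1.778
te_QA = (1 + 4·3 + 11)/6 = 24/6 = 4; σ²_QA = ((11−1)/6)² = 2.778
te_Packaging design = (7 + 4·13 + 19)/6 = 78/6 = 13; σ²_Packaging design = ((19−7)/6)² = 4.000
te_Regulatory filing = (8 + 4·14 + 26)/6 = 90/6 = 15; σ²_Regulatory filing = ((26−8)/6)² = 9.000
te_Marketing collateral = (1 + 4·3 + 5)/6 = 18/6 = 3; σ²_Marketing collateral = ((5−1)/6)² = 0.444

Forward pass:
ES_User testing = 0; EF_User testing = 2
ES_Tooling = 2; EF_Tooling = 2+4 = 6
ES_Supplier sourcing = 2; EF_Supplier sourcing = 2+8 = 10
ES_Pilot run = 2; EF_Pilot run = 2+10 = 12
ES_QA = 2; EF_QA = 2+4 = 6
ES_Packaging design = 6; EF_Packaging design = 6+13 = 19
ES_Regulatory filing = 6; EF_Regulatory filing = 6+15 = 21
ES_Marketing collateral = max(EF_Supplier sourcing=10, EF_Pilot run=12, EF_Packaging design=19, EF_Regulatory filing=21) = 21; EF_Marketing collateral = 21+3 = 24
Expected project duration μ = 24 hours. Critical path: User testing → Tooling → Regulatory filing → Marketing collateral.

Variance along critical path = 0.111 + 1.000 + 9.000 + 0.444 = 10.556; σ = 3.249 hours.
D = μ + z·σ = 24 + 0.842·3.249 = 26.7 hours

26.7 hours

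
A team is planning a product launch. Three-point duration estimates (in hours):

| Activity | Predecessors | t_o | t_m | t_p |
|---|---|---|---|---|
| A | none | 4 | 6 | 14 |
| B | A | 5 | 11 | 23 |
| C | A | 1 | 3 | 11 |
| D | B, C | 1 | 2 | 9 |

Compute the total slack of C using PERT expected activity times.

8 hours

te_A = (4 + 4·6 + 14)/6 = 42/6 = 7
te_B = (5 + 4·11 + 23)/6 = 72/6 = 12
te_C = (1 + 4·3 + 11)/6 = 24/6 = 4
te_D = (1 + 4·2 + 9)/6 = 18/6 = 3

Forward pass:
ES_A = 0; EF_A = 7
ES_B = 7; EF_B = 7+12 = 19
ES_C = 7; EF_C = 7+4 = 11
ES_D = max(EF_B=19, EF_C=11) = 19; EF_D = 19+3 = 22
Expected project duration μ = 22 hours. Critical path: A → B → D.

Backward pass:
LF_D = 22; LS_D = 22−3 = 19
LF_C = LS_D = 19; LS_C = 19−4 = 15
LF_B = LS_D = 19; LS_B = 19−12 = 7
LF_A = min(LS_B=7, LS_C=15) = 7; LS_A = 7−7 = 0
Slack_C = LS_C − ES_C = 15 − 7 = 8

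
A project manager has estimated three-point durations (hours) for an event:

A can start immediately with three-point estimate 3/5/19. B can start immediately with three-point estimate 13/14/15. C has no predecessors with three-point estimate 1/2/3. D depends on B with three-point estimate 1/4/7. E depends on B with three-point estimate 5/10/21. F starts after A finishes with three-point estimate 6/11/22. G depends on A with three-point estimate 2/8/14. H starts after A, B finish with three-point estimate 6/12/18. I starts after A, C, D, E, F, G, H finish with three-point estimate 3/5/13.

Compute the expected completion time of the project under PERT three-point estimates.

te_A = (3 + 4·5 + 19)/6 = 42/6 = 7
te_B = (13 + 4·14 + 15)/6 = 84/6 = 14
te_C = (1 + 4·2 + 3)/6 = 12/6 = 2
te_D = (1 + 4·4 + 7)/6 = 24/6 = 4
te_E = (5 + 4·10 + 21)/6 = 66/6 = 11
te_F = (6 + 4·11 + 22)/6 = 72/6 = 12
te_G = (2 + 4·8 + 14)/6 = 48/6 = 8
te_H = (6 + 4·12 + 18)/6 = 72/6 = 12
te_I = (3 + 4·5 + 13)/6 = 36/6 = 6

Forward pass:
ES_A = 0; EF_A = 7
ES_B = 0; EF_B = 14
ES_C = 0; EF_C = 2
ES_D = 14; EF_D = 14+4 = 18
ES_E = 14; EF_E = 14+11 = 25
ES_F = 7; EF_F = 7+12 = 19
ES_G = 7; EF_G = 7+8 = 15
ES_H = max(EF_A=7, EF_B=14) = 14; EF_H = 14+12 = 26
ES_I = max(EF_A=7, EF_C=2, EF_D=18, EF_E=25, EF_F=19, EF_G=15, EF_H=26) = 26; EF_I = 26+6 = 32
Expected project duration μ = 32 hours. Critical path: B → H → I.

32 hours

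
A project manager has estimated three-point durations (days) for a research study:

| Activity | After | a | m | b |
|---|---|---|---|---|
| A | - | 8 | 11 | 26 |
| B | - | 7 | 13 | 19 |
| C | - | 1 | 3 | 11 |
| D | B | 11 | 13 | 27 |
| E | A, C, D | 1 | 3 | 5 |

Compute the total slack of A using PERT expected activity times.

te_A = (8 + 4·11 + 26)/6 = 78/6 = 13
te_B = (7 + 4·13 + 19)/6 = 78/6 = 13
te_C = (1 + 4·3 + 11)/6 = 24/6 = 4
te_D = (11 + 4·13 + 27)/6 = 90/6 = 15
te_E = (1 + 4·3 + 5)/6 = 18/6 = 3

Forward pass:
ES_A = 0; EF_A = 13
ES_B = 0; EF_B = 13
ES_C = 0; EF_C = 4
ES_D = 13; EF_D = 13+15 = 28
ES_E = max(EF_A=13, EF_C=4, EF_D=28) = 28; EF_E = 28+3 = 31
Expected project duration μ = 31 days. Critical path: B → D → E.

Backward pass:
LF_E = 31; LS_E = 31−3 = 28
LF_D = LS_E = 28; LS_D = 28−15 = 13
LF_C = LS_E = 28; LS_C = 28−4 = 24
LF_B = LS_D = 13; LS_B = 13−13 = 0
LF_A = LS_E = 28; LS_A = 28−13 = 15
Slack_A = LS_A − ES_A = 15 − 0 = 15

15 days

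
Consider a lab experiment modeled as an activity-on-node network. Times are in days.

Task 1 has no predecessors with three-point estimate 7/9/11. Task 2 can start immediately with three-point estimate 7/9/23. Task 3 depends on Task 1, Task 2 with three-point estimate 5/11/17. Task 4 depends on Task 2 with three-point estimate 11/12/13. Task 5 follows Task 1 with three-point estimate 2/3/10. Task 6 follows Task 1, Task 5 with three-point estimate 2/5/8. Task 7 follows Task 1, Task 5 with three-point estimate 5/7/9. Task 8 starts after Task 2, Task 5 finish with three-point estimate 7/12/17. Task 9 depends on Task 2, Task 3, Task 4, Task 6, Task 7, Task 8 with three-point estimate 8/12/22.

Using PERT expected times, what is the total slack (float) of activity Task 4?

2 days

te_Task 1 = (7 + 4·9 + 11)/6 = 54/6 = 9
te_Task 2 = (7 + 4·9 + 23)/6 = 66/6 = 11
te_Task 3 = (5 + 4·11 + 17)/6 = 66/6 = 11
te_Task 4 = (11 + 4·12 + 13)/6 = 72/6 = 12
te_Task 5 = (2 + 4·3 + 10)/6 = 24/6 = 4
te_Task 6 = (2 + 4·5 + 8)/6 = 30/6 = 5
te_Task 7 = (5 + 4·7 + 9)/6 = 42/6 = 7
te_Task 8 = (7 + 4·12 + 17)/6 = 72/6 = 12
te_Task 9 = (8 + 4·12 + 22)/6 = 78/6 = 13

Forward pass:
ES_Task 1 = 0; EF_Task 1 = 9
ES_Task 2 = 0; EF_Task 2 = 11
ES_Task 3 = max(EF_Task 1=9, EF_Task 2=11) = 11; EF_Task 3 = 11+11 = 22
ES_Task 4 = 11; EF_Task 4 = 11+12 = 23
ES_Task 5 = 9; EF_Task 5 = 9+4 = 13
ES_Task 6 = max(EF_Task 1=9, EF_Task 5=13) = 13; EF_Task 6 = 13+5 = 18
ES_Task 7 = max(EF_Task 1=9, EF_Task 5=13) = 13; EF_Task 7 = 13+7 = 20
ES_Task 8 = max(EF_Task 2=11, EF_Task 5=13) = 13; EF_Task 8 = 13+12 = 25
ES_Task 9 = max(EF_Task 2=11, EF_Task 3=22, EF_Task 4=23, EF_Task 6=18, EF_Task 7=20, EF_Task 8=25) = 25; EF_Task 9 = 25+13 = 38
Expected project duration μ = 38 days. Critical path: Task 1 → Task 5 → Task 8 → Task 9.

Backward pass:
LF_Task 9 = 38; LS_Task 9 = 38−13 = 25
LF_Task 8 = LS_Task 9 = 25; LS_Task 8 = 25−12 = 13
LF_Task 7 = LS_Task 9 = 25; LS_Task 7 = 25−7 = 18
LF_Task 6 = LS_Task 9 = 25; LS_Task 6 = 25−5 = 20
LF_Task 5 = min(LS_Task 6=20, LS_Task 7=18, LS_Task 8=13) = 13; LS_Task 5 = 13−4 = 9
LF_Task 4 = LS_Task 9 = 25; LS_Task 4 = 25−12 = 13
LF_Task 3 = LS_Task 9 = 25; LS_Task 3 = 25−11 = 14
LF_Task 2 = min(LS_Task 3=14, LS_Task 4=13, LS_Task 8=13, LS_Task 9=25) = 13; LS_Task 2 = 13−11 = 2
LF_Task 1 = min(LS_Task 3=14, LS_Task 5=9, LS_Task 6=20, LS_Task 7=18) = 9; LS_Task 1 = 9−9 = 0
Slack_Task 4 = LS_Task 4 − ES_Task 4 = 13 − 11 = 2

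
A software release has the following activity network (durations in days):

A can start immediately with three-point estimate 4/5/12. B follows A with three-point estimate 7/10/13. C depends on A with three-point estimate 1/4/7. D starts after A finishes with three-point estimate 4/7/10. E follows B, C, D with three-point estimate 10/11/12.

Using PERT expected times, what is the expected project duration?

te_A = (4 + 4·5 + 12)/6 = 36/6 = 6
te_B = (7 + 4·10 + 13)/6 = 60/6 = 10
te_C = (1 + 4·4 + 7)/6 = 24/6 = 4
te_D = (4 + 4·7 + 10)/6 = 42/6 = 7
te_E = (10 + 4·11 + 12)/6 = 66/6 = 11

Forward pass:
ES_A = 0; EF_A = 6
ES_B = 6; EF_B = 6+10 = 16
ES_C = 6; EF_C = 6+4 = 10
ES_D = 6; EF_D = 6+7 = 13
ES_E = max(EF_B=16, EF_C=10, EF_D=13) = 16; EF_E = 16+11 = 27
Expected project duration μ = 27 days. Critical path: A → B → E.

27 days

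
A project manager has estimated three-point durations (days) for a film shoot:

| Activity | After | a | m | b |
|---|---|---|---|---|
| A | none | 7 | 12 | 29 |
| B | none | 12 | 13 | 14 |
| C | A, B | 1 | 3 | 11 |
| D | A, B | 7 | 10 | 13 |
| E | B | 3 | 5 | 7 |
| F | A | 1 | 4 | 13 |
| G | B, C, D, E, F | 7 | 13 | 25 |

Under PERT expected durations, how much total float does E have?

te_A = (7 + 4·12 + 29)/6 = 84/6 = 14
te_B = (12 + 4·13 + 14)/6 = 78/6 = 13
te_C = (1 + 4·3 + 11)/6 = 24/6 = 4
te_D = (7 + 4·10 + 13)/6 = 60/6 = 10
te_E = (3 + 4·5 + 7)/6 = 30/6 = 5
te_F = (1 + 4·4 + 13)/6 = 30/6 = 5
te_G = (7 + 4·13 + 25)/6 = 84/6 = 14

Forward pass:
ES_A = 0; EF_A = 14
ES_B = 0; EF_B = 13
ES_C = max(EF_A=14, EF_B=13) = 14; EF_C = 14+4 = 18
ES_D = max(EF_A=14, EF_B=13) = 14; EF_D = 14+10 = 24
ES_E = 13; EF_E = 13+5 = 18
ES_F = 14; EF_F = 14+5 = 19
ES_G = max(EF_B=13, EF_C=18, EF_D=24, EF_E=18, EF_F=19) = 24; EF_G = 24+14 = 38
Expected project duration μ = 38 days. Critical path: A → D → G.

Backward pass:
LF_G = 38; LS_G = 38−14 = 24
LF_F = LS_G = 24; LS_F = 24−5 = 19
LF_E = LS_G = 24; LS_E = 24−5 = 19
LF_D = LS_G = 24; LS_D = 24−10 = 14
LF_C = LS_G = 24; LS_C = 24−4 = 20
LF_B = min(LS_C=20, LS_D=14, LS_E=19, LS_G=24) = 14; LS_B = 14−13 = 1
LF_A = min(LS_C=20, LS_D=14, LS_F=19) = 14; LS_A = 14−14 = 0
Slack_E = LS_E − ES_E = 19 − 13 = 6

6 days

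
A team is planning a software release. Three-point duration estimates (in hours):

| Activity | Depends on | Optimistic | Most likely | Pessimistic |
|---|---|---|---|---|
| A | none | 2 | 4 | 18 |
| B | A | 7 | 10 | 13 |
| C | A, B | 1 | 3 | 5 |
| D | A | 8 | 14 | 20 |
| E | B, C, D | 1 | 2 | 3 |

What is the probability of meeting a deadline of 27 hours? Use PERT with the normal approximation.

0.932

te_A = (2 + 4·4 + 18)/6 = 36/6 = 6; σ²_A = ((18−2)/6)² = 7.111
te_B = (7 + 4·10 + 13)/6 = 60/6 = 10; σ²_B = ((13−7)/6)² = 1.000
te_C = (1 + 4·3 + 5)/6 = 18/6 = 3; σ²_C = ((5−1)/6)² = 0.444
te_D = (8 + 4·14 + 20)/6 = 84/6 = 14; σ²_D = ((20−8)/6)² = 4.000
te_E = (1 + 4·2 + 3)/6 = 12/6 = 2; σ²_E = ((3−1)/6)² = 0.111

Forward pass:
ES_A = 0; EF_A = 6
ES_B = 6; EF_B = 6+10 = 16
ES_C = max(EF_A=6, EF_B=16) = 16; EF_C = 16+3 = 19
ES_D = 6; EF_D = 6+14 = 20
ES_E = max(EF_B=16, EF_C=19, EF_D=20) = 20; EF_E = 20+2 = 22
Expected project duration μ = 22 hours. Critical path: A → D → E.

Variance along critical path = 7.111 + 4.000 + 0.111 = 11.222; σ = √11.222 = 3.350 hours.
Z = (27 − 22) / 3.350 = 1.493
P(T ≤ 27) = Φ(1.493) ≈ 0.932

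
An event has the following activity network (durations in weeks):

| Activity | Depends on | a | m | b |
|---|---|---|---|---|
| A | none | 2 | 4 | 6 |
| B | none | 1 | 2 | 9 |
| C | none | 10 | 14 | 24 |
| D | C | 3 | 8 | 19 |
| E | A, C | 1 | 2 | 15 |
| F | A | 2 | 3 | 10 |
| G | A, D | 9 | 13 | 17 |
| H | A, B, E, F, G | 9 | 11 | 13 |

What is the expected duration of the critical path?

te_A = (2 + 4·4 + 6)/6 = 24/6 = 4
te_B = (1 + 4·2 + 9)/6 = 18/6 = 3
te_C = (10 + 4·14 + 24)/6 = 90/6 = 15
te_D = (3 + 4·8 + 19)/6 = 54/6 = 9
te_E = (1 + 4·2 + 15)/6 = 24/6 = 4
te_F = (2 + 4·3 + 10)/6 = 24/6 = 4
te_G = (9 + 4·13 + 17)/6 = 78/6 = 13
te_H = (9 + 4·11 + 13)/6 = 66/6 = 11

Forward pass:
ES_A = 0; EF_A = 4
ES_B = 0; EF_B = 3
ES_C = 0; EF_C = 15
ES_D = 15; EF_D = 15+9 = 24
ES_E = max(EF_A=4, EF_C=15) = 15; EF_E = 15+4 = 19
ES_F = 4; EF_F = 4+4 = 8
ES_G = max(EF_A=4, EF_D=24) = 24; EF_G = 24+13 = 37
ES_H = max(EF_A=4, EF_B=3, EF_E=19, EF_F=8, EF_G=37) = 37; EF_H = 37+11 = 48
Expected project duration μ = 48 weeks. Critical path: C → D → G → H.

48 weeks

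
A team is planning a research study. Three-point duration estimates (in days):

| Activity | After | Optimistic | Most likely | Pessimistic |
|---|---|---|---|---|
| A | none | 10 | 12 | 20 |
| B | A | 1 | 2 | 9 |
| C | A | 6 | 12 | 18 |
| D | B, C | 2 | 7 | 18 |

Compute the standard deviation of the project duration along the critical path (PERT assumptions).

te_A = (10 + 4·12 + 20)/6 = 78/6 = 13; σ²_A = ((20−10)/6)² = 2.778
te_B = (1 + 4·2 + 9)/6 = 18/6 = 3; σ²_B = ((9−1)/6)² = 1.778
te_C = (6 + 4·12 + 18)/6 = 72/6 = 12; σ²_C = ((18−6)/6)² = 4.000
te_D = (2 + 4·7 + 18)/6 = 48/6 = 8; σ²_D = ((18−2)/6)² = 7.111

Forward pass:
ES_A = 0; EF_A = 13
ES_B = 13; EF_B = 13+3 = 16
ES_C = 13; EF_C = 13+12 = 25
ES_D = max(EF_B=16, EF_C=25) = 25; EF_D = 25+8 = 33
Expected project duration μ = 33 days. Critical path: A → C → D.

Variance along critical path = 2.778 + 4.000 + 7.111 = 13.889
σ = √13.889 = 3.727 days

3.73 days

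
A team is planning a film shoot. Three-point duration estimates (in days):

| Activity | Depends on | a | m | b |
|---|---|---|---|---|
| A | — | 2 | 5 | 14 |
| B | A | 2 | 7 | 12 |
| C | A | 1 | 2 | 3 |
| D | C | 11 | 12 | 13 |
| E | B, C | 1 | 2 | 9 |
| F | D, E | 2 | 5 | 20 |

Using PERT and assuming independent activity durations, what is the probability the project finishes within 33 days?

0.951

te_A = (2 + 4·5 + 14)/6 = 36/6 = 6; σ²_A = ((14−2)/6)² = 4.000
te_B = (2 + 4·7 + 12)/6 = 42/6 = 7; σ²_B = ((12−2)/6)² = 2.778
te_C = (1 + 4·2 + 3)/6 = 12/6 = 2; σ²_C = ((3−1)/6)² = 0.111
te_D = (11 + 4·12 + 13)/6 = 72/6 = 12; σ²_D = ((13−11)/6)² = 0.111
te_E = (1 + 4·2 + 9)/6 = 18/6 = 3; σ²_E = ((9−1)/6)² = 1.778
te_F = (2 + 4·5 + 20)/6 = 42/6 = 7; σ²_F = ((20−2)/6)² = 9.000

Forward pass:
ES_A = 0; EF_A = 6
ES_B = 6; EF_B = 6+7 = 13
ES_C = 6; EF_C = 6+2 = 8
ES_D = 8; EF_D = 8+12 = 20
ES_E = max(EF_B=13, EF_C=8) = 13; EF_E = 13+3 = 16
ES_F = max(EF_D=20, EF_E=16) = 20; EF_F = 20+7 = 27
Expected project duration μ = 27 days. Critical path: A → C → D → F.

Variance along critical path = 4.000 + 0.111 + 0.111 + 9.000 = 13.222; σ = √13.222 = 3.636 days.
Z = (33 − 27) / 3.636 = 1.650
P(T ≤ 33) = Φ(1.650) ≈ 0.951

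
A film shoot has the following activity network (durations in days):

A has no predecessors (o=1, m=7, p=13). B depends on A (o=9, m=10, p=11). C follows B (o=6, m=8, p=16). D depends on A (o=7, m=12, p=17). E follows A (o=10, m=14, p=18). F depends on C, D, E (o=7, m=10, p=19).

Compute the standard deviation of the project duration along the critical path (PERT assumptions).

3.30 days

te_A = (1 + 4·7 + 13)/6 = 42/6 = 7; σ²_A = ((13−1)/6)² = 4.000
te_B = (9 + 4·10 + 11)/6 = 60/6 = 10; σ²_B = ((11−9)/6)² = 0.111
te_C = (6 + 4·8 + 16)/6 = 54/6 = 9; σ²_C = ((16−6)/6)² = 2.778
te_D = (7 + 4·12 + 17)/6 = 72/6 = 12; σ²_D = ((17−7)/6)² = 2.778
te_E = (10 + 4·14 + 18)/6 = 84/6 = 14; σ²_E = ((18−10)/6)² = 1.778
te_F = (7 + 4·10 + 19)/6 = 66/6 = 11; σ²_F = ((19−7)/6)² = 4.000

Forward pass:
ES_A = 0; EF_A = 7
ES_B = 7; EF_B = 7+10 = 17
ES_C = 17; EF_C = 17+9 = 26
ES_D = 7; EF_D = 7+12 = 19
ES_E = 7; EF_E = 7+14 = 21
ES_F = max(EF_C=26, EF_D=19, EF_E=21) = 26; EF_F = 26+11 = 37
Expected project duration μ = 37 days. Critical path: A → B → C → F.

Variance along critical path = 4.000 + 0.111 + 2.778 + 4.000 = 10.889
σ = √10.889 = 3.300 days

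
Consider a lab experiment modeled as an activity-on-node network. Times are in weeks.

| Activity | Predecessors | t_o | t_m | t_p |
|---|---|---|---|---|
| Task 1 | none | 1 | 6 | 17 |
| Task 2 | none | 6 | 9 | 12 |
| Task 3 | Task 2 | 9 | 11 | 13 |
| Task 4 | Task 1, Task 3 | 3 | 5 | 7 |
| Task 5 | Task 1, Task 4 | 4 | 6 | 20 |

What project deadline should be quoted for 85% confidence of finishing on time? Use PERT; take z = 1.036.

te_Task 1 = (1 + 4·6 + 17)/6 = 42/6 = 7; σ²_Task 1 = ((17−1)/6)² = 7.111
te_Task 2 = (6 + 4·9 + 12)/6 = 54/6 = 9; σ²_Task 2 = ((12−6)/6)² = 1.000
te_Task 3 = (9 + 4·11 + 13)/6 = 66/6 = 11; σ²_Task 3 = ((13−9)/6)² = 0.444
te_Task 4 = (3 + 4·5 + 7)/6 = 30/6 = 5; σ²_Task 4 = ((7−3)/6)² = 0.444
te_Task 5 = (4 + 4·6 + 20)/6 = 48/6 = 8; σ²_Task 5 = ((20−4)/6)² = 7.111

Forward pass:
ES_Task 1 = 0; EF_Task 1 = 7
ES_Task 2 = 0; EF_Task 2 = 9
ES_Task 3 = 9; EF_Task 3 = 9+11 = 20
ES_Task 4 = max(EF_Task 1=7, EF_Task 3=20) = 20; EF_Task 4 = 20+5 = 25
ES_Task 5 = max(EF_Task 1=7, EF_Task 4=25) = 25; EF_Task 5 = 25+8 = 33
Expected project duration μ = 33 weeks. Critical path: Task 2 → Task 3 → Task 4 → Task 5.

Variance along critical path = 1.000 + 0.444 + 0.444 + 7.111 = 9.000; σ = 3.000 weeks.
D = μ + z·σ = 33 + 1.036·3.000 = 36.1 weeks

36.1 weeks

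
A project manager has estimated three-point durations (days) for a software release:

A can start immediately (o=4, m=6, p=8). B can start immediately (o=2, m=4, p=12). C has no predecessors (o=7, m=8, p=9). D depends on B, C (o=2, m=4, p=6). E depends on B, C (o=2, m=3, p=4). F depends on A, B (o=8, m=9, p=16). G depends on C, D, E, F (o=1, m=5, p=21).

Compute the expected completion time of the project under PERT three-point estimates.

te_A = (4 + 4·6 + 8)/6 = 36/6 = 6
te_B = (2 + 4·4 + 12)/6 = 30/6 = 5
te_C = (7 + 4·8 + 9)/6 = 48/6 = 8
te_D = (2 + 4·4 + 6)/6 = 24/6 = 4
te_E = (2 + 4·3 + 4)/6 = 18/6 = 3
te_F = (8 + 4·9 + 16)/6 = 60/6 = 10
te_G = (1 + 4·5 + 21)/6 = 42/6 = 7

Forward pass:
ES_A = 0; EF_A = 6
ES_B = 0; EF_B = 5
ES_C = 0; EF_C = 8
ES_D = max(EF_B=5, EF_C=8) = 8; EF_D = 8+4 = 12
ES_E = max(EF_B=5, EF_C=8) = 8; EF_E = 8+3 = 11
ES_F = max(EF_A=6, EF_B=5) = 6; EF_F = 6+10 = 16
ES_G = max(EF_C=8, EF_D=12, EF_E=11, EF_F=16) = 16; EF_G = 16+7 = 23
Expected project duration μ = 23 days. Critical path: A → F → G.

23 days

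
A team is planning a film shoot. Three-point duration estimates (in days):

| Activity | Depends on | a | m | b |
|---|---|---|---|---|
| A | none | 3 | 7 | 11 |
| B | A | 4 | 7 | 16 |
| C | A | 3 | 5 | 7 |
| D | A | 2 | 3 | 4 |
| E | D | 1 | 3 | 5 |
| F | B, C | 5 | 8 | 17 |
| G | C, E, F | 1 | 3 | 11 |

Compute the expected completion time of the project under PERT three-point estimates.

28 days

te_A = (3 + 4·7 + 11)/6 = 42/6 = 7
te_B = (4 + 4·7 + 16)/6 = 48/6 = 8
te_C = (3 + 4·5 + 7)/6 = 30/6 = 5
te_D = (2 + 4·3 + 4)/6 = 18/6 = 3
te_E = (1 + 4·3 + 5)/6 = 18/6 = 3
te_F = (5 + 4·8 + 17)/6 = 54/6 = 9
te_G = (1 + 4·3 + 11)/6 = 24/6 = 4

Forward pass:
ES_A = 0; EF_A = 7
ES_B = 7; EF_B = 7+8 = 15
ES_C = 7; EF_C = 7+5 = 12
ES_D = 7; EF_D = 7+3 = 10
ES_E = 10; EF_E = 10+3 = 13
ES_F = max(EF_B=15, EF_C=12) = 15; EF_F = 15+9 = 24
ES_G = max(EF_C=12, EF_E=13, EF_F=24) = 24; EF_G = 24+4 = 28
Expected project duration μ = 28 days. Critical path: A → B → F → G.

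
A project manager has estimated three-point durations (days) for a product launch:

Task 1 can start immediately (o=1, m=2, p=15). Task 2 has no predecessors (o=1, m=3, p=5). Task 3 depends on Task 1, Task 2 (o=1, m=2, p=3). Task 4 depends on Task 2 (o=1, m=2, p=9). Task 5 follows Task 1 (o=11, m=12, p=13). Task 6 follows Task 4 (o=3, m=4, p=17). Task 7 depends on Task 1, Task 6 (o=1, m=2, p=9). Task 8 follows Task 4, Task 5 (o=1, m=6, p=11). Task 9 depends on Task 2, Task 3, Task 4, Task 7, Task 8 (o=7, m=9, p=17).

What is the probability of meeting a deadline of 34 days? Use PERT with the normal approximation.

0.726

te_Task 1 = (1 + 4·2 + 15)/6 = 24/6 = 4; σ²_Task 1 = ((15−1)/6)² = 5.444
te_Task 2 = (1 + 4·3 + 5)/6 = 18/6 = 3; σ²_Task 2 = ((5−1)/6)² = 0.444
te_Task 3 = (1 + 4·2 + 3)/6 = 12/6 = 2; σ²_Task 3 = ((3−1)/6)² = 0.111
te_Task 4 = (1 + 4·2 + 9)/6 = 18/6 = 3; σ²_Task 4 = ((9−1)/6)² = 1.778
te_Task 5 = (11 + 4·12 + 13)/6 = 72/6 = 12; σ²_Task 5 = ((13−11)/6)² = 0.111
te_Task 6 = (3 + 4·4 + 17)/6 = 36/6 = 6; σ²_Task 6 = ((17−3)/6)² = 5.444
te_Task 7 = (1 + 4·2 + 9)/6 = 18/6 = 3; σ²_Task 7 = ((9−1)/6)² = 1.778
te_Task 8 = (1 + 4·6 + 11)/6 = 36/6 = 6; σ²_Task 8 = ((11−1)/6)² = 2.778
te_Task 9 = (7 + 4·9 + 17)/6 = 60/6 = 10; σ²_Task 9 = ((17−7)/6)² = 2.778

Forward pass:
ES_Task 1 = 0; EF_Task 1 = 4
ES_Task 2 = 0; EF_Task 2 = 3
ES_Task 3 = max(EF_Task 1=4, EF_Task 2=3) = 4; EF_Task 3 = 4+2 = 6
ES_Task 4 = 3; EF_Task 4 = 3+3 = 6
ES_Task 5 = 4; EF_Task 5 = 4+12 = 16
ES_Task 6 = 6; EF_Task 6 = 6+6 = 12
ES_Task 7 = max(EF_Task 1=4, EF_Task 6=12) = 12; EF_Task 7 = 12+3 = 15
ES_Task 8 = max(EF_Task 4=6, EF_Task 5=16) = 16; EF_Task 8 = 16+6 = 22
ES_Task 9 = max(EF_Task 2=3, EF_Task 3=6, EF_Task 4=6, EF_Task 7=15, EF_Task 8=22) = 22; EF_Task 9 = 22+10 = 32
Expected project duration μ = 32 days. Critical path: Task 1 → Task 5 → Task 8 → Task 9.

Variance along critical path = 5.444 + 0.111 + 2.778 + 2.778 = 11.111; σ = √11.111 = 3.333 days.
Z = (34 − 32) / 3.333 = 0.600
P(T ≤ 34) = Φ(0.600) ≈ 0.726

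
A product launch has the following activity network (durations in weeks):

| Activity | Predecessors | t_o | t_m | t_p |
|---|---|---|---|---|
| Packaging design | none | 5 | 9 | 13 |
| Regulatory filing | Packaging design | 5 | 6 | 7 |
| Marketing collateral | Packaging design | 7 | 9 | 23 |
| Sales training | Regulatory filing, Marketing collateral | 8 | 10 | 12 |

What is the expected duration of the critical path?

30 weeks

te_Packaging design = (5 + 4·9 + 13)/6 = 54/6 = 9
te_Regulatory filing = (5 + 4·6 + 7)/6 = 36/6 = 6
te_Marketing collateral = (7 + 4·9 + 23)/6 = 66/6 = 11
te_Sales training = (8 + 4·10 + 12)/6 = 60/6 = 10

Forward pass:
ES_Packaging design = 0; EF_Packaging design = 9
ES_Regulatory filing = 9; EF_Regulatory filing = 9+6 = 15
ES_Marketing collateral = 9; EF_Marketing collateral = 9+11 = 20
ES_Sales training = max(EF_Regulatory filing=15, EF_Marketing collateral=20) = 20; EF_Sales training = 20+10 = 30
Expected project duration μ = 30 weeks. Critical path: Packaging design → Marketing collateral → Sales training.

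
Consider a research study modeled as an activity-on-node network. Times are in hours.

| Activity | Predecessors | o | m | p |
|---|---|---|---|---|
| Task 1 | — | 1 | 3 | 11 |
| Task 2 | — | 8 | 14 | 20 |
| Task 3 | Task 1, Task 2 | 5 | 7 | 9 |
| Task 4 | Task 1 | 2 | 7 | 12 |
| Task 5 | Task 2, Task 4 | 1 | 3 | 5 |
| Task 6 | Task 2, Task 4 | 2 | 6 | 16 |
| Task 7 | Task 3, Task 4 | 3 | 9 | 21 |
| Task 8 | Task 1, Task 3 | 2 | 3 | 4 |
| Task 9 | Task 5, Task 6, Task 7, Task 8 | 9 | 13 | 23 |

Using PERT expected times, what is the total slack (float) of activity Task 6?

10 hours

te_Task 1 = (1 + 4·3 + 11)/6 = 24/6 = 4
te_Task 2 = (8 + 4·14 + 20)/6 = 84/6 = 14
te_Task 3 = (5 + 4·7 + 9)/6 = 42/6 = 7
te_Task 4 = (2 + 4·7 + 12)/6 = 42/6 = 7
te_Task 5 = (1 + 4·3 + 5)/6 = 18/6 = 3
te_Task 6 = (2 + 4·6 + 16)/6 = 42/6 = 7
te_Task 7 = (3 + 4·9 + 21)/6 = 60/6 = 10
te_Task 8 = (2 + 4·3 + 4)/6 = 18/6 = 3
te_Task 9 = (9 + 4·13 + 23)/6 = 84/6 = 14

Forward pass:
ES_Task 1 = 0; EF_Task 1 = 4
ES_Task 2 = 0; EF_Task 2 = 14
ES_Task 3 = max(EF_Task 1=4, EF_Task 2=14) = 14; EF_Task 3 = 14+7 = 21
ES_Task 4 = 4; EF_Task 4 = 4+7 = 11
ES_Task 5 = max(EF_Task 2=14, EF_Task 4=11) = 14; EF_Task 5 = 14+3 = 17
ES_Task 6 = max(EF_Task 2=14, EF_Task 4=11) = 14; EF_Task 6 = 14+7 = 21
ES_Task 7 = max(EF_Task 3=21, EF_Task 4=11) = 21; EF_Task 7 = 21+10 = 31
ES_Task 8 = max(EF_Task 1=4, EF_Task 3=21) = 21; EF_Task 8 = 21+3 = 24
ES_Task 9 = max(EF_Task 5=17, EF_Task 6=21, EF_Task 7=31, EF_Task 8=24) = 31; EF_Task 9 = 31+14 = 45
Expected project duration μ = 45 hours. Critical path: Task 2 → Task 3 → Task 7 → Task 9.

Backward pass:
LF_Task 9 = 45; LS_Task 9 = 45−14 = 31
LF_Task 8 = LS_Task 9 = 31; LS_Task 8 = 31−3 = 28
LF_Task 7 = LS_Task 9 = 31; LS_Task 7 = 31−10 = 21
LF_Task 6 = LS_Task 9 = 31; LS_Task 6 = 31−7 = 24
LF_Task 5 = LS_Task 9 = 31; LS_Task 5 = 31−3 = 28
LF_Task 4 = min(LS_Task 5=28, LS_Task 6=24, LS_Task 7=21) = 21; LS_Task 4 = 21−7 = 14
LF_Task 3 = min(LS_Task 7=21, LS_Task 8=28) = 21; LS_Task 3 = 21−7 = 14
LF_Task 2 = min(LS_Task 3=14, LS_Task 5=28, LS_Task 6=24) = 14; LS_Task 2 = 14−14 = 0
LF_Task 1 = min(LS_Task 3=14, LS_Task 4=14, LS_Task 8=28) = 14; LS_Task 1 = 14−4 = 10
Slack_Task 6 = LS_Task 6 − ES_Task 6 = 24 − 14 = 10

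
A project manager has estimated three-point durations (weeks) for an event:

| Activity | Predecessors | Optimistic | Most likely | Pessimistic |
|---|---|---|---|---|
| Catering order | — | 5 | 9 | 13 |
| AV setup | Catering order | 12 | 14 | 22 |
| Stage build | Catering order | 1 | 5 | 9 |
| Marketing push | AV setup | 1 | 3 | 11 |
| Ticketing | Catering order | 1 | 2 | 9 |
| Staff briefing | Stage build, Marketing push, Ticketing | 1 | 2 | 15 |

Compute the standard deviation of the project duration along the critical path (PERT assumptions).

te_Catering order = (5 + 4·9 + 13)/6 = 54/6 = 9; σ²_Catering order = ((13−5)/6)² = 1.778
te_AV setup = (12 + 4·14 + 22)/6 = 90/6 = 15; σ²_AV setup = ((22−12)/6)² = 2.778
te_Stage build = (1 + 4·5 + 9)/6 = 30/6 = 5; σ²_Stage build = ((9−1)/6)² = 1.778
te_Marketing push = (1 + 4·3 + 11)/6 = 24/6 = 4; σ²_Marketing push = ((11−1)/6)² = 2.778
te_Ticketing = (1 + 4·2 + 9)/6 = 18/6 = 3; σ²_Ticketing = ((9−1)/6)² = 1.778
te_Staff briefing = (1 + 4·2 + 15)/6 = 24/6 = 4; σ²_Staff briefing = ((15−1)/6)² = 5.444

Forward pass:
ES_Catering order = 0; EF_Catering order = 9
ES_AV setup = 9; EF_AV setup = 9+15 = 24
ES_Stage build = 9; EF_Stage build = 9+5 = 14
ES_Marketing push = 24; EF_Marketing push = 24+4 = 28
ES_Ticketing = 9; EF_Ticketing = 9+3 = 12
ES_Staff briefing = max(EF_Stage build=14, EF_Marketing push=28, EF_Ticketing=12) = 28; EF_Staff briefing = 28+4 = 32
Expected project duration μ = 32 weeks. Critical path: Catering order → AV setup → Marketing push → Staff briefing.

Variance along critical path = 1.778 + 2.778 + 2.778 + 5.444 = 12.778
σ = √12.778 = 3.575 weeks

3.57 weeks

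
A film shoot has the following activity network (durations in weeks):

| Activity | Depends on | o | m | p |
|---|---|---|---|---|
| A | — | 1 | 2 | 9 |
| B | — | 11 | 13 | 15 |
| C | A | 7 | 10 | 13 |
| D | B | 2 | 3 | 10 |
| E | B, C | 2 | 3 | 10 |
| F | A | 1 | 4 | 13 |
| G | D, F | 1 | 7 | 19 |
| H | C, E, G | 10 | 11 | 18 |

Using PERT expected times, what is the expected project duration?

37 weeks

te_A = (1 + 4·2 + 9)/6 = 18/6 = 3
te_B = (11 + 4·13 + 15)/6 = 78/6 = 13
te_C = (7 + 4·10 + 13)/6 = 60/6 = 10
te_D = (2 + 4·3 + 10)/6 = 24/6 = 4
te_E = (2 + 4·3 + 10)/6 = 24/6 = 4
te_F = (1 + 4·4 + 13)/6 = 30/6 = 5
te_G = (1 + 4·7 + 19)/6 = 48/6 = 8
te_H = (10 + 4·11 + 18)/6 = 72/6 = 12

Forward pass:
ES_A = 0; EF_A = 3
ES_B = 0; EF_B = 13
ES_C = 3; EF_C = 3+10 = 13
ES_D = 13; EF_D = 13+4 = 17
ES_E = max(EF_B=13, EF_C=13) = 13; EF_E = 13+4 = 17
ES_F = 3; EF_F = 3+5 = 8
ES_G = max(EF_D=17, EF_F=8) = 17; EF_G = 17+8 = 25
ES_H = max(EF_C=13, EF_E=17, EF_G=25) = 25; EF_H = 25+12 = 37
Expected project duration μ = 37 weeks. Critical path: B → D → G → H.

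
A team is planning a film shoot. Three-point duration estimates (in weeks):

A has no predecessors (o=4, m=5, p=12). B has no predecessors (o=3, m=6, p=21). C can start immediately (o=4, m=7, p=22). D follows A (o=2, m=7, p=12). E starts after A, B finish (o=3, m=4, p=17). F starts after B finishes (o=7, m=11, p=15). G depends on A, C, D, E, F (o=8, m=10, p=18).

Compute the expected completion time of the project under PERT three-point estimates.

te_A = (4 + 4·5 + 12)/6 = 36/6 = 6
te_B = (3 + 4·6 + 21)/6 = 48/6 = 8
te_C = (4 + 4·7 + 22)/6 = 54/6 = 9
te_D = (2 + 4·7 + 12)/6 = 42/6 = 7
te_E = (3 + 4·4 + 17)/6 = 36/6 = 6
te_F = (7 + 4·11 + 15)/6 = 66/6 = 11
te_G = (8 + 4·10 + 18)/6 = 66/6 = 11

Forward pass:
ES_A = 0; EF_A = 6
ES_B = 0; EF_B = 8
ES_C = 0; EF_C = 9
ES_D = 6; EF_D = 6+7 = 13
ES_E = max(EF_A=6, EF_B=8) = 8; EF_E = 8+6 = 14
ES_F = 8; EF_F = 8+11 = 19
ES_G = max(EF_A=6, EF_C=9, EF_D=13, EF_E=14, EF_F=19) = 19; EF_G = 19+11 = 30
Expected project duration μ = 30 weeks. Critical path: B → F → G.

30 weeks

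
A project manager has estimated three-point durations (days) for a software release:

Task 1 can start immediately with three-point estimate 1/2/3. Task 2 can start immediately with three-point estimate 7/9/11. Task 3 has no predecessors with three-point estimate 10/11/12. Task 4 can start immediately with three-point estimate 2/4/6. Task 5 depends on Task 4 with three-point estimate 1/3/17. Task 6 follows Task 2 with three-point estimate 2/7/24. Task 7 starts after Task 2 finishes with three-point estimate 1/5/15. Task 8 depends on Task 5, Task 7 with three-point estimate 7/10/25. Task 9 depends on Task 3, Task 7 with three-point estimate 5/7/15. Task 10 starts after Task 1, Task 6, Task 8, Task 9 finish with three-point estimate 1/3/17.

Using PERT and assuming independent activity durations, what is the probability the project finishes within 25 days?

0.068

te_Task 1 = (1 + 4·2 + 3)/6 = 12/6 = 2; σ²_Task 1 = ((3−1)/6)² = 0.111
te_Task 2 = (7 + 4·9 + 11)/6 = 54/6 = 9; σ²_Task 2 = ((11−7)/6)² = 0.444
te_Task 3 = (10 + 4·11 + 12)/6 = 66/6 = 11; σ²_Task 3 = ((12−10)/6)² = 0.111
te_Task 4 = (2 + 4·4 + 6)/6 = 24/6 = 4; σ²_Task 4 = ((6−2)/6)² = 0.444
te_Task 5 = (1 + 4·3 + 17)/6 = 30/6 = 5; σ²_Task 5 = ((17−1)/6)² = 7.111
te_Task 6 = (2 + 4·7 + 24)/6 = 54/6 = 9; σ²_Task 6 = ((24−2)/6)² = 13.444
te_Task 7 = (1 + 4·5 + 15)/6 = 36/6 = 6; σ²_Task 7 = ((15−1)/6)² = 5.444
te_Task 8 = (7 + 4·10 + 25)/6 = 72/6 = 12; σ²_Task 8 = ((25−7)/6)² = 9.000
te_Task 9 = (5 + 4·7 + 15)/6 = 48/6 = 8; σ²_Task 9 = ((15−5)/6)² = 2.778
te_Task 10 = (1 + 4·3 + 17)/6 = 30/6 = 5; σ²_Task 10 = ((17−1)/6)² = 7.111

Forward pass:
ES_Task 1 = 0; EF_Task 1 = 2
ES_Task 2 = 0; EF_Task 2 = 9
ES_Task 3 = 0; EF_Task 3 = 11
ES_Task 4 = 0; EF_Task 4 = 4
ES_Task 5 = 4; EF_Task 5 = 4+5 = 9
ES_Task 6 = 9; EF_Task 6 = 9+9 = 18
ES_Task 7 = 9; EF_Task 7 = 9+6 = 15
ES_Task 8 = max(EF_Task 5=9, EF_Task 7=15) = 15; EF_Task 8 = 15+12 = 27
ES_Task 9 = max(EF_Task 3=11, EF_Task 7=15) = 15; EF_Task 9 = 15+8 = 23
ES_Task 10 = max(EF_Task 1=2, EF_Task 6=18, EF_Task 8=27, EF_Task 9=23) = 27; EF_Task 10 = 27+5 = 32
Expected project duration μ = 32 days. Critical path: Task 2 → Task 7 → Task 8 → Task 10.

Variance along critical path = 0.444 + 5.444 + 9.000 + 7.111 = 22.000; σ = √22.000 = 4.690 days.
Z = (25 − 32) / 4.690 = -1.492
P(T ≤ 25) = Φ(-1.492) ≈ 0.068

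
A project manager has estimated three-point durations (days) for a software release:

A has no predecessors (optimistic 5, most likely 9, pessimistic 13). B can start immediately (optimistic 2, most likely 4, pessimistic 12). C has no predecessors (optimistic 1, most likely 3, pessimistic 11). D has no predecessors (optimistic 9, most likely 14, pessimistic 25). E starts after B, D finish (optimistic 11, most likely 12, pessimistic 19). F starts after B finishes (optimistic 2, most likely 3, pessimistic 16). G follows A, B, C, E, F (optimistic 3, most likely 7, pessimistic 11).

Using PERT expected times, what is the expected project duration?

35 days

te_A = (5 + 4·9 + 13)/6 = 54/6 = 9
te_B = (2 + 4·4 + 12)/6 = 30/6 = 5
te_C = (1 + 4·3 + 11)/6 = 24/6 = 4
te_D = (9 + 4·14 + 25)/6 = 90/6 = 15
te_E = (11 + 4·12 + 19)/6 = 78/6 = 13
te_F = (2 + 4·3 + 16)/6 = 30/6 = 5
te_G = (3 + 4·7 + 11)/6 = 42/6 = 7

Forward pass:
ES_A = 0; EF_A = 9
ES_B = 0; EF_B = 5
ES_C = 0; EF_C = 4
ES_D = 0; EF_D = 15
ES_E = max(EF_B=5, EF_D=15) = 15; EF_E = 15+13 = 28
ES_F = 5; EF_F = 5+5 = 10
ES_G = max(EF_A=9, EF_B=5, EF_C=4, EF_E=28, EF_F=10) = 28; EF_G = 28+7 = 35
Expected project duration μ = 35 days. Critical path: D → E → G.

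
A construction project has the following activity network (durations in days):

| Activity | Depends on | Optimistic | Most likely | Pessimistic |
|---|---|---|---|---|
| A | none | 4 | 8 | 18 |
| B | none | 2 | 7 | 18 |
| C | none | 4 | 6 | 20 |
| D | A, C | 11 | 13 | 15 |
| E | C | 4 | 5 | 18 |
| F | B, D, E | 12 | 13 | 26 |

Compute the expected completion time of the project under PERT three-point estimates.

37 days

te_A = (4 + 4·8 + 18)/6 = 54/6 = 9
te_B = (2 + 4·7 + 18)/6 = 48/6 = 8
te_C = (4 + 4·6 + 20)/6 = 48/6 = 8
te_D = (11 + 4·13 + 15)/6 = 78/6 = 13
te_E = (4 + 4·5 + 18)/6 = 42/6 = 7
te_F = (12 + 4·13 + 26)/6 = 90/6 = 15

Forward pass:
ES_A = 0; EF_A = 9
ES_B = 0; EF_B = 8
ES_C = 0; EF_C = 8
ES_D = max(EF_A=9, EF_C=8) = 9; EF_D = 9+13 = 22
ES_E = 8; EF_E = 8+7 = 15
ES_F = max(EF_B=8, EF_D=22, EF_E=15) = 22; EF_F = 22+15 = 37
Expected project duration μ = 37 days. Critical path: A → D → F.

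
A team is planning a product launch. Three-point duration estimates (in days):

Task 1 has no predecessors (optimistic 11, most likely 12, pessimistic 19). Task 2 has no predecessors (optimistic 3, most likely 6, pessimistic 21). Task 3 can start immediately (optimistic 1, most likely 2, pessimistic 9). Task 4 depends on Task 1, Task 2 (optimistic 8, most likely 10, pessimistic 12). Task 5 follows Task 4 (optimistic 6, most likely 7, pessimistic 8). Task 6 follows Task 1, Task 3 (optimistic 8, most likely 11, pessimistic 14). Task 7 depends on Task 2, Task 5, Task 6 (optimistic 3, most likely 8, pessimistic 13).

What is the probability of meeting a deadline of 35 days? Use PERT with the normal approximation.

0.092

te_Task 1 = (11 + 4·12 + 19)/6 = 78/6 = 13; σ²_Task 1 = ((19−11)/6)² = 1.778
te_Task 2 = (3 + 4·6 + 21)/6 = 48/6 = 8; σ²_Task 2 = ((21−3)/6)² = 9.000
te_Task 3 = (1 + 4·2 + 9)/6 = 18/6 = 3; σ²_Task 3 = ((9−1)/6)² = 1.778
te_Task 4 = (8 + 4·10 + 12)/6 = 60/6 = 10; σ²_Task 4 = ((12−8)/6)² = 0.444
te_Task 5 = (6 + 4·7 + 8)/6 = 42/6 = 7; σ²_Task 5 = ((8−6)/6)² = 0.111
te_Task 6 = (8 + 4·11 + 14)/6 = 66/6 = 11; σ²_Task 6 = ((14−8)/6)² = 1.000
te_Task 7 = (3 + 4·8 + 13)/6 = 48/6 = 8; σ²_Task 7 = ((13−3)/6)² = 2.778

Forward pass:
ES_Task 1 = 0; EF_Task 1 = 13
ES_Task 2 = 0; EF_Task 2 = 8
ES_Task 3 = 0; EF_Task 3 = 3
ES_Task 4 = max(EF_Task 1=13, EF_Task 2=8) = 13; EF_Task 4 = 13+10 = 23
ES_Task 5 = 23; EF_Task 5 = 23+7 = 30
ES_Task 6 = max(EF_Task 1=13, EF_Task 3=3) = 13; EF_Task 6 = 13+11 = 24
ES_Task 7 = max(EF_Task 2=8, EF_Task 5=30, EF_Task 6=24) = 30; EF_Task 7 = 30+8 = 38
Expected project duration μ = 38 days. Critical path: Task 1 → Task 4 → Task 5 → Task 7.

Variance along critical path = 1.778 + 0.444 + 0.111 + 2.778 = 5.111; σ = √5.111 = 2.261 days.
Z = (35 − 38) / 2.261 = -1.327
P(T ≤ 35) = Φ(-1.327) ≈ 0.092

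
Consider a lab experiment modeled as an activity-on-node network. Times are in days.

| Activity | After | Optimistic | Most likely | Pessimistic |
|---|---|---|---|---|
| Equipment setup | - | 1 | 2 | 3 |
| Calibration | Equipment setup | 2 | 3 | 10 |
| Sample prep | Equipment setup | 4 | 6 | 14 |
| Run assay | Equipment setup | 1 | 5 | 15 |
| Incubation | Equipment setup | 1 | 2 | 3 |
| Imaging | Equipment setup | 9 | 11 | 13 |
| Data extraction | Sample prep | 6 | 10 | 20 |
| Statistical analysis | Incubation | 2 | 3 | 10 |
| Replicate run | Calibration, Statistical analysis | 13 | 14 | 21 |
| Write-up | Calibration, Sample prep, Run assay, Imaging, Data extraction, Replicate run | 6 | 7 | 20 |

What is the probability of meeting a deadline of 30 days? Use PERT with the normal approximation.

0.255

te_Equipment setup = (1 + 4·2 + 3)/6 = 12/6 = 2; σ²_Equipment setup = ((3−1)/6)² = 0.111
te_Calibration = (2 + 4·3 + 10)/6 = 24/6 = 4; σ²_Calibration = ((10−2)/6)² = 1.778
te_Sample prep = (4 + 4·6 + 14)/6 = 42/6 = 7; σ²_Sample prep = ((14−4)/6)² = 2.778
te_Run assay = (1 + 4·5 + 15)/6 = 36/6 = 6; σ²_Run assay = ((15−1)/6)² = 5.444
te_Incubation = (1 + 4·2 + 3)/6 = 12/6 = 2; σ²_Incubation = ((3−1)/6)² = 0.111
te_Imaging = (9 + 4·11 + 13)/6 = 66/6 = 11; σ²_Imaging = ((13−9)/6)² = 0.444
te_Data extraction = (6 + 4·10 + 20)/6 = 66/6 = 11; σ²_Data extraction = ((20−6)/6)² = 5.444
te_Statistical analysis = (2 + 4·3 + 10)/6 = 24/6 = 4; σ²_Statistical analysis = ((10−2)/6)² = 1.778
te_Replicate run = (13 + 4·14 + 21)/6 = 90/6 = 15; σ²_Replicate run = ((21−13)/6)² = 1.778
te_Write-up = (6 + 4·7 + 20)/6 = 54/6 = 9; σ²_Write-up = ((20−6)/6)² = 5.444

Forward pass:
ES_Equipment setup = 0; EF_Equipment setup = 2
ES_Calibration = 2; EF_Calibration = 2+4 = 6
ES_Sample prep = 2; EF_Sample prep = 2+7 = 9
ES_Run assay = 2; EF_Run assay = 2+6 = 8
ES_Incubation = 2; EF_Incubation = 2+2 = 4
ES_Imaging = 2; EF_Imaging = 2+11 = 13
ES_Data extraction = 9; EF_Data extraction = 9+11 = 20
ES_Statistical analysis = 4; EF_Statistical analysis = 4+4 = 8
ES_Replicate run = max(EF_Calibration=6, EF_Statistical analysis=8) = 8; EF_Replicate run = 8+15 = 23
ES_Write-up = max(EF_Calibration=6, EF_Sample prep=9, EF_Run assay=8, EF_Imaging=13, EF_Data extraction=20, EF_Replicate run=23) = 23; EF_Write-up = 23+9 = 32
Expected project duration μ = 32 days. Critical path: Equipment setup → Incubation → Statistical analysis → Replicate run → Write-up.

Variance along critical path = 0.111 + 0.111 + 1.778 + 1.778 + 5.444 = 9.222; σ = √9.222 = 3.037 days.
Z = (30 − 32) / 3.037 = -0.659
P(T ≤ 30) = Φ(-0.659) ≈ 0.255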